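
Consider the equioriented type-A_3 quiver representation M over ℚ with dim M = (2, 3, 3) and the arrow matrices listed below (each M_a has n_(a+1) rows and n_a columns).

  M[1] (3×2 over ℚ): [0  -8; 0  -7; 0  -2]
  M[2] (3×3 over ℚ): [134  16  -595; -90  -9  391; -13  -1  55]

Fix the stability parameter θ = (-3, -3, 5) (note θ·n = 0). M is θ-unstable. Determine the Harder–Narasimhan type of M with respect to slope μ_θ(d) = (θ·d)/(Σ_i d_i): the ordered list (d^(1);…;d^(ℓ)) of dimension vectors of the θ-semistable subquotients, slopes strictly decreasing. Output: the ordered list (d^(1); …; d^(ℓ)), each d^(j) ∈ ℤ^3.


Via rank(M_{q-1}∘⋯∘M_p): M ≅ I[1,1], I[1,3], I[2,3]^2.
μ_θ-semistable layers: μ^(1)=5; μ^(2)=-3

((0, 0, 3); (2, 3, 0))


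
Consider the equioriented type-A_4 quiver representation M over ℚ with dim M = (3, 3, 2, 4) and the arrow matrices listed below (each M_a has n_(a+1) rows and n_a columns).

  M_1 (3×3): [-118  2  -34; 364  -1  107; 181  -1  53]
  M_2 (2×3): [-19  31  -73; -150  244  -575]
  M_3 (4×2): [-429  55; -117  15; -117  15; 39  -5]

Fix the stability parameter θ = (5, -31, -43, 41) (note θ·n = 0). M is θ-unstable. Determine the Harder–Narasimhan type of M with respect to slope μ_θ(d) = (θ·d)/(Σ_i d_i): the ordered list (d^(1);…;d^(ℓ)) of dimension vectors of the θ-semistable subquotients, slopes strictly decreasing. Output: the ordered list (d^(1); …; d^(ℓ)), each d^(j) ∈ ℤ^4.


Via rank(M_{q-1}∘⋯∘M_p): M ≅ I[1,1], I[1,3], I[1,4], I[2,2], I[4,4]^3.
μ_θ-semistable layers: μ^(1)=41; μ^(2)=5; μ^(3)=-23; μ^(4)=-31

((0, 0, 0, 4); (1, 0, 0, 0); (2, 2, 2, 0); (0, 1, 0, 0))


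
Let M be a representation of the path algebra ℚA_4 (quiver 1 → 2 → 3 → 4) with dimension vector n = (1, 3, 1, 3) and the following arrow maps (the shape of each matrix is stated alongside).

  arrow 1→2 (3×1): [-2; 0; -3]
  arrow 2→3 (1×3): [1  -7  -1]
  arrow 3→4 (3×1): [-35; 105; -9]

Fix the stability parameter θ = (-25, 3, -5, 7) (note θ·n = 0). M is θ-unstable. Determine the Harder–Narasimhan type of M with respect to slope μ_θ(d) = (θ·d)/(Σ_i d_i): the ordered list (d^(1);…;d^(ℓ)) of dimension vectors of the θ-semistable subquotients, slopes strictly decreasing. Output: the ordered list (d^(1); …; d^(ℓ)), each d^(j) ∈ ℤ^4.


Barcode: M ≅ I[1,4], I[2,2]^2, I[4,4]^2. HN layers by μ_θ (4 steps, strictly decreasing):
  μ^(1)=7; μ^(2)=3; μ^(3)=-1; μ^(4)=-25

((0, 0, 0, 3); (0, 2, 0, 0); (0, 1, 1, 0); (1, 0, 0, 0))


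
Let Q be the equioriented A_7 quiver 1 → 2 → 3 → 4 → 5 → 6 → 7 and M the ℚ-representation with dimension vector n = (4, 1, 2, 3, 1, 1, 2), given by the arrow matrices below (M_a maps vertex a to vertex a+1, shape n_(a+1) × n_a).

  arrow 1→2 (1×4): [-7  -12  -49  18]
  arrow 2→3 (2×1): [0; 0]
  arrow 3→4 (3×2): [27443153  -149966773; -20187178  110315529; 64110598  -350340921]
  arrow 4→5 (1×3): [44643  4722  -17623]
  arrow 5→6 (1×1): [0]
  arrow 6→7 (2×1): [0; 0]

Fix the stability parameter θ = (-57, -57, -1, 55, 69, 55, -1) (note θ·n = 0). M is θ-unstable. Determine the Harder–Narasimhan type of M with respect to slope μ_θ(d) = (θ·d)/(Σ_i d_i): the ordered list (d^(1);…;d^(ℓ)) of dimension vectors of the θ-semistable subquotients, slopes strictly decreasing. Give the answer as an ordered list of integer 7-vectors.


Via rank(M_{q-1}∘⋯∘M_p): M ≅ I[1,1]^3, I[1,2], I[3,4], I[3,5], I[4,4], I[6,6], I[7,7]^2.
μ_θ-semistable layers: μ^(1)=69; μ^(2)=55; μ^(3)=-1; μ^(4)=-57

((0, 0, 0, 0, 1, 0, 0); (0, 0, 0, 3, 0, 1, 0); (0, 0, 2, 0, 0, 0, 2); (4, 1, 0, 0, 0, 0, 0))


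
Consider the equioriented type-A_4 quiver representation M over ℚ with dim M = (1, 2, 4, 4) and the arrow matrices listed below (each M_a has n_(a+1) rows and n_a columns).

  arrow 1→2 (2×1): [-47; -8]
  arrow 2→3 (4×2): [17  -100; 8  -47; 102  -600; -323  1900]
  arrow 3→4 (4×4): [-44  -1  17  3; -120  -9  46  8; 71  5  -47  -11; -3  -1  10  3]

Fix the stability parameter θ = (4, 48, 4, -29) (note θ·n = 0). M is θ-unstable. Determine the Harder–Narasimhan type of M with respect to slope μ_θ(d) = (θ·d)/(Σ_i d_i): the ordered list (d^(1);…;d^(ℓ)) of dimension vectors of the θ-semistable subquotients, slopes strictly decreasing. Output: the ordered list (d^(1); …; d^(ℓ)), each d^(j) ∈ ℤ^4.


Via rank(M_{q-1}∘⋯∘M_p): M ≅ I[1,4], I[2,4], I[3,4]^2.
μ_θ-semistable layers: μ^(1)=23/3; μ^(2)=4; μ^(3)=-25/2

((0, 2, 2, 2); (1, 0, 0, 0); (0, 0, 2, 2))


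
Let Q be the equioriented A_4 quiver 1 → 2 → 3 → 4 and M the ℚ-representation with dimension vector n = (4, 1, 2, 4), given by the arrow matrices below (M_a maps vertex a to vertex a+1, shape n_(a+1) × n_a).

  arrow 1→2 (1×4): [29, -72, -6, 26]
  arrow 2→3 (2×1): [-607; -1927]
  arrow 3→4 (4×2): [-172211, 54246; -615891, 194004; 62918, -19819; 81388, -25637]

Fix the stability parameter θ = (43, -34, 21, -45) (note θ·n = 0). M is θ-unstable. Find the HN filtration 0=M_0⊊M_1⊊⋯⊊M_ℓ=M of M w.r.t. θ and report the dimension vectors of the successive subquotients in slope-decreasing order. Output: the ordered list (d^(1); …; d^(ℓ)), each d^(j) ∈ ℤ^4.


Via rank(M_{q-1}∘⋯∘M_p): M ≅ I[1,1]^3, I[1,4], I[3,4], I[4,4]^2.
μ_θ-semistable layers: μ^(1)=43; μ^(2)=-15/4; μ^(3)=-12; μ^(4)=-45

((3, 0, 0, 0); (1, 1, 1, 1); (0, 0, 1, 1); (0, 0, 0, 2))


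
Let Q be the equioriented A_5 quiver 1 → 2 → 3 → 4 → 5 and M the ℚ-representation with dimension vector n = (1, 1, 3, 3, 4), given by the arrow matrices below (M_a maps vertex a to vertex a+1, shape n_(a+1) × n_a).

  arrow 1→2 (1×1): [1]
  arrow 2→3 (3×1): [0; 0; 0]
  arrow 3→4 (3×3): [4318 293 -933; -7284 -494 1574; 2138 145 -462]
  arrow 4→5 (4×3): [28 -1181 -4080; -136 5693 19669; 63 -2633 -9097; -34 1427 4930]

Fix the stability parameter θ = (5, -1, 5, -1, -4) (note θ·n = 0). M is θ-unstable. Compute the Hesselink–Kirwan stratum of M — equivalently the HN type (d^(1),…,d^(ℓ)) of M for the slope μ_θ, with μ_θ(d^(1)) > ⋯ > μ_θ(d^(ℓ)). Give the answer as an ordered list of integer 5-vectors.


Via rank(M_{q-1}∘⋯∘M_p): M ≅ I[1,2], I[3,3], I[3,5]^2, I[4,5], I[5,5].
μ_θ-semistable layers: μ^(1)=5; μ^(2)=2; μ^(3)=0; μ^(4)=-5/2; μ^(5)=-4

((0, 0, 1, 0, 0); (1, 1, 0, 0, 0); (0, 0, 2, 2, 2); (0, 0, 0, 1, 1); (0, 0, 0, 0, 1))


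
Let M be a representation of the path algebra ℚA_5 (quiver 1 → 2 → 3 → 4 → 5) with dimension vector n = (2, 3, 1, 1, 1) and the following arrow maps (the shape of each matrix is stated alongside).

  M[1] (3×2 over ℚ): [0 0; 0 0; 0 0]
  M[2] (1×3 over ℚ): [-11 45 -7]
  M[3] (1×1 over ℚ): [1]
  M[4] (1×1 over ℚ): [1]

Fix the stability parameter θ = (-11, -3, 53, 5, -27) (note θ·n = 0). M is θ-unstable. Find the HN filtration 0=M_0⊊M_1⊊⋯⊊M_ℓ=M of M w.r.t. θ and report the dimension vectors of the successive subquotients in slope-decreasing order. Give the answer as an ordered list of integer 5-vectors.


Barcode: M ≅ I[1,1]^2, I[2,2]^2, I[2,5]. HN layers by μ_θ (3 steps, strictly decreasing):
  μ^(1)=31/3; μ^(2)=-3; μ^(3)=-11

((0, 0, 1, 1, 1); (0, 3, 0, 0, 0); (2, 0, 0, 0, 0))


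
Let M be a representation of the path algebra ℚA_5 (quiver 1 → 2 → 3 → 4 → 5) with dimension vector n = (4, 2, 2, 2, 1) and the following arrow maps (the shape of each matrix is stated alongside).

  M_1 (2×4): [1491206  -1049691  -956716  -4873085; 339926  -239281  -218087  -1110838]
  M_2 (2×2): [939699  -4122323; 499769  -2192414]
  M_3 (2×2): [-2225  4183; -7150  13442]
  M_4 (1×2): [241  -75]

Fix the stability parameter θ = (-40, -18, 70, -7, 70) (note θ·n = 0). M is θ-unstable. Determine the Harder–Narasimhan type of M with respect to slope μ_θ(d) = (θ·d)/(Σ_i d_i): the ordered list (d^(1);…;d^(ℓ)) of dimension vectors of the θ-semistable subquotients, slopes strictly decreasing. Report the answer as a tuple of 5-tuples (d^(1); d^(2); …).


Interval decomposition of M: I[1,1]^2, I[1,3], I[1,5], I[4,4].
HN type (ℓ=5): μ^(1)=70; μ^(2)=63/2; μ^(3)=-7; μ^(4)=-18; μ^(5)=-40

((0, 0, 1, 0, 1); (0, 0, 1, 1, 0); (0, 0, 0, 1, 0); (0, 2, 0, 0, 0); (4, 0, 0, 0, 0))


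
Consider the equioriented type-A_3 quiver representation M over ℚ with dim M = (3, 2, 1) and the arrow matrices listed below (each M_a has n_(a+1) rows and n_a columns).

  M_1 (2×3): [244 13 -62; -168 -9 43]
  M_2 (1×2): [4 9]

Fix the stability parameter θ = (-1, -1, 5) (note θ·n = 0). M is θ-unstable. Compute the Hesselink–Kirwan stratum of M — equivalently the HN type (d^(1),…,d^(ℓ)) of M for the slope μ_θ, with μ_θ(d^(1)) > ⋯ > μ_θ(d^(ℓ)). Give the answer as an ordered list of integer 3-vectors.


Interval decomposition of M: I[1,1], I[1,2], I[1,3].
HN type (ℓ=2): μ^(1)=5; μ^(2)=-1

((0, 0, 1); (3, 2, 0))


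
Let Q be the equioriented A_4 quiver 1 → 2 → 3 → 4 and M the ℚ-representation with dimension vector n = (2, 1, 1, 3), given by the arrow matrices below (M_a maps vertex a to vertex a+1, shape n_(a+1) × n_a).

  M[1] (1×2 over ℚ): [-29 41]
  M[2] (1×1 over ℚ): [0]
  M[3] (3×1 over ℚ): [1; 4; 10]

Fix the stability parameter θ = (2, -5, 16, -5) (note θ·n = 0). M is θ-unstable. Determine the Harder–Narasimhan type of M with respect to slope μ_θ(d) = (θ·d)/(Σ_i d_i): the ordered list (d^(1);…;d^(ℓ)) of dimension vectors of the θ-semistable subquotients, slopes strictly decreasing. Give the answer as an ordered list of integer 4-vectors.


Barcode: M ≅ I[1,1], I[1,2], I[3,4], I[4,4]^2. HN layers by μ_θ (4 steps, strictly decreasing):
  μ^(1)=11/2; μ^(2)=2; μ^(3)=-3/2; μ^(4)=-5

((0, 0, 1, 1); (1, 0, 0, 0); (1, 1, 0, 0); (0, 0, 0, 2))


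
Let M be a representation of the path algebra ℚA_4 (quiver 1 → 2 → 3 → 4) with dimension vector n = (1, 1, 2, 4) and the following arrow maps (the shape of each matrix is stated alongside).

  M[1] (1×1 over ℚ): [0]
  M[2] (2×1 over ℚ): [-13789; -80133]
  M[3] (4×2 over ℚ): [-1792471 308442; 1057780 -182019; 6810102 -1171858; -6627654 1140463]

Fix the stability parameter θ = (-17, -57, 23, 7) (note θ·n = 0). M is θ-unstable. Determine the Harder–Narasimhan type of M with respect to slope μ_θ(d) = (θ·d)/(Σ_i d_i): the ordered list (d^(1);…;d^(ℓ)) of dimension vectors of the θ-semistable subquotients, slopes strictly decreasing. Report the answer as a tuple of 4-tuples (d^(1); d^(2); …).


Interval decomposition of M: I[1,1], I[2,4], I[3,4], I[4,4]^2.
HN type (ℓ=4): μ^(1)=15; μ^(2)=7; μ^(3)=-17; μ^(4)=-57

((0, 0, 2, 2); (0, 0, 0, 2); (1, 0, 0, 0); (0, 1, 0, 0))


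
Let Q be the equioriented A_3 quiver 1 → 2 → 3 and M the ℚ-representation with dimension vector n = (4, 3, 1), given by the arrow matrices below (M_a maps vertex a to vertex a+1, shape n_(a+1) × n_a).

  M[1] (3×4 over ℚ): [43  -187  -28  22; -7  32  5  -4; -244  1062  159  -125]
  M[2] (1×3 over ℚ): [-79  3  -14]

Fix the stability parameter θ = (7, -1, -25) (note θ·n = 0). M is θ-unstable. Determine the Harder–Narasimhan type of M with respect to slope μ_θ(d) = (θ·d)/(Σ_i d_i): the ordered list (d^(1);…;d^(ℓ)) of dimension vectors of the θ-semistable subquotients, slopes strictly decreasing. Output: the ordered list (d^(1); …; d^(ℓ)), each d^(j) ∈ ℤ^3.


Barcode: M ≅ I[1,1], I[1,2]^2, I[1,3]. HN layers by μ_θ (3 steps, strictly decreasing):
  μ^(1)=7; μ^(2)=3; μ^(3)=-19/3

((1, 0, 0); (2, 2, 0); (1, 1, 1))


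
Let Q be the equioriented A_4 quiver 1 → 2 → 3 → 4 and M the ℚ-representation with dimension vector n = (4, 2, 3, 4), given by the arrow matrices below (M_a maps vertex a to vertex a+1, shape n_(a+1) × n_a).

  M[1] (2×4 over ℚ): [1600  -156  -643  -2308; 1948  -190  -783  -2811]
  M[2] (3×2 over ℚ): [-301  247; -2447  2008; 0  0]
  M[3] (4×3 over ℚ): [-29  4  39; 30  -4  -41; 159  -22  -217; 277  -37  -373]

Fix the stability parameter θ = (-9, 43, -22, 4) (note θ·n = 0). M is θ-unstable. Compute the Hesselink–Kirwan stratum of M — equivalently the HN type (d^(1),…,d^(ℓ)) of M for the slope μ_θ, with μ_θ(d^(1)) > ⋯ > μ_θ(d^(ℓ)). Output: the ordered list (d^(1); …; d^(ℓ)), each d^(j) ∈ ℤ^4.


Interval decomposition of M: I[1,1]^2, I[1,4]^2, I[3,4], I[4,4].
HN type (ℓ=4): μ^(1)=25/3; μ^(2)=4; μ^(3)=-9; μ^(4)=-22

((0, 2, 2, 2); (0, 0, 0, 2); (4, 0, 0, 0); (0, 0, 1, 0))


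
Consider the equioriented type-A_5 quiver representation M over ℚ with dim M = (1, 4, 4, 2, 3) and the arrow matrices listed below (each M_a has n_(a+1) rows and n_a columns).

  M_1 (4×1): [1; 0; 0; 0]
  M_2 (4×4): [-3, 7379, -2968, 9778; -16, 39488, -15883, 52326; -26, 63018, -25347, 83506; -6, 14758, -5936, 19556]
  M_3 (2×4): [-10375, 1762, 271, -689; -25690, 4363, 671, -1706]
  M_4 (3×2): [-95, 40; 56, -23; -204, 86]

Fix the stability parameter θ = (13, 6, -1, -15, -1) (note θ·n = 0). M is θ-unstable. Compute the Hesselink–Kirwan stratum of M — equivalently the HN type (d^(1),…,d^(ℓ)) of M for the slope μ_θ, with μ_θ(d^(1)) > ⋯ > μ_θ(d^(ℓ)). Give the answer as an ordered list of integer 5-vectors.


Barcode: M ≅ I[1,5], I[2,2]^2, I[2,5], I[3,3]^2, I[5,5]. HN layers by μ_θ (4 steps, strictly decreasing):
  μ^(1)=6; μ^(2)=2/5; μ^(3)=-1; μ^(4)=-10/3

((0, 2, 0, 0, 0); (1, 1, 1, 1, 1); (0, 0, 2, 0, 2); (0, 1, 1, 1, 0))


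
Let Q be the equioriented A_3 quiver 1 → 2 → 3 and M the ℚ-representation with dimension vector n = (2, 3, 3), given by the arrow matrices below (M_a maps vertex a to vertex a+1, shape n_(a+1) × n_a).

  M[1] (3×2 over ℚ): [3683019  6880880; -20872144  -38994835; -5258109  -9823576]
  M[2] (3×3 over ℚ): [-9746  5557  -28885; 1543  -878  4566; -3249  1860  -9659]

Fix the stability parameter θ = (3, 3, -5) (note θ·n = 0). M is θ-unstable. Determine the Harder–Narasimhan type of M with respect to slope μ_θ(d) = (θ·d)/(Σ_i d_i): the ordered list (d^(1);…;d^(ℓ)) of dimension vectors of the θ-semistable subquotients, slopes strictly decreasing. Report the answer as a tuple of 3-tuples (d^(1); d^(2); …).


Barcode: M ≅ I[1,3]^2, I[2,3]. HN layers by μ_θ (2 steps, strictly decreasing):
  μ^(1)=1/3; μ^(2)=-1

((2, 2, 2); (0, 1, 1))


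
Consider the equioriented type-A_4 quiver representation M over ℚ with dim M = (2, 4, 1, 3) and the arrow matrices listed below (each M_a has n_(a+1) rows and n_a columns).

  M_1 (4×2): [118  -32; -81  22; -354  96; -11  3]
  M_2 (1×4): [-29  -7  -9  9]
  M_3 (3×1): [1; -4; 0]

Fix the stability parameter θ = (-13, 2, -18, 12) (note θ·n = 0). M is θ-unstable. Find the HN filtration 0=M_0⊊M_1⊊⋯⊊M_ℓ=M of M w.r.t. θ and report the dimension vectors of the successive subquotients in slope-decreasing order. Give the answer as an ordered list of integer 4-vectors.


Via rank(M_{q-1}∘⋯∘M_p): M ≅ I[1,2], I[1,4], I[2,2]^2, I[4,4]^2.
μ_θ-semistable layers: μ^(1)=12; μ^(2)=2; μ^(3)=-8; μ^(4)=-13

((0, 0, 0, 3); (0, 3, 0, 0); (0, 1, 1, 0); (2, 0, 0, 0))


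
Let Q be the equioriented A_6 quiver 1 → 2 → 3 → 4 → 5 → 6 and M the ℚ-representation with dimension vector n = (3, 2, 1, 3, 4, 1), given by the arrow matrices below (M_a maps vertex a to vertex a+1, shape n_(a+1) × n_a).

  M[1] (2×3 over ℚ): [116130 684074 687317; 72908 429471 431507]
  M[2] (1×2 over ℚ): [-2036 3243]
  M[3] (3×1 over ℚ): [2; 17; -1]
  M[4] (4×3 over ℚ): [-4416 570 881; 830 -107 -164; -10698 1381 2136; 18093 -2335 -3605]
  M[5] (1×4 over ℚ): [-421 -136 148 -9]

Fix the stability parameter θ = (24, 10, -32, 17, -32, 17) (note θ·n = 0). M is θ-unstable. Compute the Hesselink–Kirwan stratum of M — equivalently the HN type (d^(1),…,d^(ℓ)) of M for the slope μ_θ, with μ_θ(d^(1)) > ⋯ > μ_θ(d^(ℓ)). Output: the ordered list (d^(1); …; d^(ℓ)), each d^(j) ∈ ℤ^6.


Interval decomposition of M: I[1,1], I[1,2], I[1,6], I[4,5]^2, I[5,5].
HN type (ℓ=5): μ^(1)=24; μ^(2)=17; μ^(3)=-13/5; μ^(4)=-15/2; μ^(5)=-32

((1, 0, 0, 0, 0, 0); (1, 1, 0, 0, 0, 1); (1, 1, 1, 1, 1, 0); (0, 0, 0, 2, 2, 0); (0, 0, 0, 0, 1, 0))


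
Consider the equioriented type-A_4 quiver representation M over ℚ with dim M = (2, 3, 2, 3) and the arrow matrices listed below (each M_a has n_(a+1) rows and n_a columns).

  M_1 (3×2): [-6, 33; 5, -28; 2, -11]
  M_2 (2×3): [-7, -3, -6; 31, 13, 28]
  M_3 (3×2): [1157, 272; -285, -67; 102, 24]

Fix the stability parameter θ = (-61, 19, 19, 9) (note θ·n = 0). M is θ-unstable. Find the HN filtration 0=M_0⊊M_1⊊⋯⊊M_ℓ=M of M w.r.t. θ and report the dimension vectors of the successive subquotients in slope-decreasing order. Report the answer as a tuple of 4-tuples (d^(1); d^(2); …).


Interval decomposition of M: I[1,2], I[1,4], I[2,4], I[4,4].
HN type (ℓ=4): μ^(1)=19; μ^(2)=47/3; μ^(3)=9; μ^(4)=-61

((0, 1, 0, 0); (0, 2, 2, 2); (0, 0, 0, 1); (2, 0, 0, 0))


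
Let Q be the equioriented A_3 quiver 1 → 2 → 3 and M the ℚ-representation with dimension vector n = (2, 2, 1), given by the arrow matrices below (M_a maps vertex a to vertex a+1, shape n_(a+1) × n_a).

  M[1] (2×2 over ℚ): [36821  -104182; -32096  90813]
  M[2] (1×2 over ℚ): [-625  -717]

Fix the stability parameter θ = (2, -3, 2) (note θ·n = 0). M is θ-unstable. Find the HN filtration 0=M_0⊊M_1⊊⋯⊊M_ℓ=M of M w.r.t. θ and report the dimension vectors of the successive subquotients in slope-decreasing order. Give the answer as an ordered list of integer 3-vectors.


Via rank(M_{q-1}∘⋯∘M_p): M ≅ I[1,2], I[1,3].
μ_θ-semistable layers: μ^(1)=2; μ^(2)=-1/2

((0, 0, 1); (2, 2, 0))


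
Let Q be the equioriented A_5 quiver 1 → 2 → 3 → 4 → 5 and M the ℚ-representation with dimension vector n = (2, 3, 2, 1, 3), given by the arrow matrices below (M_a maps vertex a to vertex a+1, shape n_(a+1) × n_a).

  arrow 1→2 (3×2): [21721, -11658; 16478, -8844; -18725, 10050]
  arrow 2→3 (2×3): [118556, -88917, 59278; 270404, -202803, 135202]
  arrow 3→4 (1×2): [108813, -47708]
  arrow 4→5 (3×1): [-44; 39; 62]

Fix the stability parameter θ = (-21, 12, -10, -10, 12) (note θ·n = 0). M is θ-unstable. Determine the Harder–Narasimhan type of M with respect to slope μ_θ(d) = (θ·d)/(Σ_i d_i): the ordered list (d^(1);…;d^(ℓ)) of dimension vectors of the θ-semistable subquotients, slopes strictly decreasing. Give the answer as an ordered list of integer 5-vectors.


Via rank(M_{q-1}∘⋯∘M_p): M ≅ I[1,1], I[1,2], I[2,2], I[2,5], I[3,3], I[5,5]^2.
μ_θ-semistable layers: μ^(1)=12; μ^(2)=-8/3; μ^(3)=-10; μ^(4)=-21

((0, 2, 0, 0, 3); (0, 1, 1, 1, 0); (0, 0, 1, 0, 0); (2, 0, 0, 0, 0))


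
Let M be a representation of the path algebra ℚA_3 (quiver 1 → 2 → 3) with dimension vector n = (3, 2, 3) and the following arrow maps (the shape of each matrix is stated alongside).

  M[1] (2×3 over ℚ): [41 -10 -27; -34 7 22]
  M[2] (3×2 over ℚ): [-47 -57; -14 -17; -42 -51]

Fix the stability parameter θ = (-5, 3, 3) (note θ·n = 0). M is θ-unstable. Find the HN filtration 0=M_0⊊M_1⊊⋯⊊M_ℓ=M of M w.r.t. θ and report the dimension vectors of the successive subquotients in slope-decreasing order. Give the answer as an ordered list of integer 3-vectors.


Barcode: M ≅ I[1,1], I[1,3]^2, I[3,3]. HN layers by μ_θ (2 steps, strictly decreasing):
  μ^(1)=3; μ^(2)=-5

((0, 2, 3); (3, 0, 0))


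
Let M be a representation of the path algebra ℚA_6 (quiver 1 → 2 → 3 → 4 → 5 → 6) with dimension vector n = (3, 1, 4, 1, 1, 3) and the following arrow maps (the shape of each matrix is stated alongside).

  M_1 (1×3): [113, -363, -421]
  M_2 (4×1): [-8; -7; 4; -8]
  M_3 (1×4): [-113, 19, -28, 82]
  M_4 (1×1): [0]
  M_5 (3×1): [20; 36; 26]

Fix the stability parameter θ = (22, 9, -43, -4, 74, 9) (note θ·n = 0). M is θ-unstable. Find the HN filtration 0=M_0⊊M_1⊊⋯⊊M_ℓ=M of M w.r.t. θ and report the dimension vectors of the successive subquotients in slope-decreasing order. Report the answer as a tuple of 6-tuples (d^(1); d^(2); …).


Via rank(M_{q-1}∘⋯∘M_p): M ≅ I[1,1]^2, I[1,4], I[3,3]^3, I[5,6], I[6,6]^2.
μ_θ-semistable layers: μ^(1)=83/2; μ^(2)=22; μ^(3)=9; μ^(4)=-4; μ^(5)=-43

((0, 0, 0, 0, 1, 1); (2, 0, 0, 0, 0, 0); (0, 0, 0, 0, 0, 2); (1, 1, 1, 1, 0, 0); (0, 0, 3, 0, 0, 0))


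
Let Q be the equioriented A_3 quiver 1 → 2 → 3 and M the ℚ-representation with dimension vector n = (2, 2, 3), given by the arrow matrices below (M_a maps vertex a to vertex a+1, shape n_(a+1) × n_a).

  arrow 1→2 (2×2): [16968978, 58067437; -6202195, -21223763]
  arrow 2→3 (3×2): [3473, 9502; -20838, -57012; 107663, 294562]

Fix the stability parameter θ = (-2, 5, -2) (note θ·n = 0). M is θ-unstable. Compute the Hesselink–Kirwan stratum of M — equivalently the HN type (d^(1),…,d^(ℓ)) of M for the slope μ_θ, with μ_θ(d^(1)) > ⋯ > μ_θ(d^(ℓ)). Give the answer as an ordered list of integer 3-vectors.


Via rank(M_{q-1}∘⋯∘M_p): M ≅ I[1,2], I[1,3], I[3,3]^2.
μ_θ-semistable layers: μ^(1)=5; μ^(2)=3/2; μ^(3)=-2

((0, 1, 0); (0, 1, 1); (2, 0, 2))


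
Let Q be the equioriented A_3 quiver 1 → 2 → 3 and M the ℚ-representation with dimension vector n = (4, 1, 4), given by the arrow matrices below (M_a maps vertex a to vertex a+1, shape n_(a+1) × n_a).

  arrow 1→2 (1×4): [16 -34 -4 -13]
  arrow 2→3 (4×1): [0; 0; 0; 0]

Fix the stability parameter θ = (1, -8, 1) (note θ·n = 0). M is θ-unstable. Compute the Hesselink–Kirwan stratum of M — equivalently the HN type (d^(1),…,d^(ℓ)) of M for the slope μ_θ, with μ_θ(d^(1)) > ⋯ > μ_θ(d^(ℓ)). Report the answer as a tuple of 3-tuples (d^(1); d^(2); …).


Barcode: M ≅ I[1,1]^3, I[1,2], I[3,3]^4. HN layers by μ_θ (2 steps, strictly decreasing):
  μ^(1)=1; μ^(2)=-7/2

((3, 0, 4); (1, 1, 0))


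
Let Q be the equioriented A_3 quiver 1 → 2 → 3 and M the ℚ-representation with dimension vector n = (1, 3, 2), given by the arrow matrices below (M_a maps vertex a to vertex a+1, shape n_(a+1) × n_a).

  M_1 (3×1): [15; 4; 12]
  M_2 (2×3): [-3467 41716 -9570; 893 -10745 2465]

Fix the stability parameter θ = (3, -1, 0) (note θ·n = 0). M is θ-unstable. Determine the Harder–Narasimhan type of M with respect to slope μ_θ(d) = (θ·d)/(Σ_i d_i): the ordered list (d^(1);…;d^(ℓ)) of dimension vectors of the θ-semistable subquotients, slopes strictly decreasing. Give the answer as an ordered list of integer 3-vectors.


Via rank(M_{q-1}∘⋯∘M_p): M ≅ I[1,3], I[2,2], I[2,3].
μ_θ-semistable layers: μ^(1)=2/3; μ^(2)=0; μ^(3)=-1

((1, 1, 1); (0, 0, 1); (0, 2, 0))


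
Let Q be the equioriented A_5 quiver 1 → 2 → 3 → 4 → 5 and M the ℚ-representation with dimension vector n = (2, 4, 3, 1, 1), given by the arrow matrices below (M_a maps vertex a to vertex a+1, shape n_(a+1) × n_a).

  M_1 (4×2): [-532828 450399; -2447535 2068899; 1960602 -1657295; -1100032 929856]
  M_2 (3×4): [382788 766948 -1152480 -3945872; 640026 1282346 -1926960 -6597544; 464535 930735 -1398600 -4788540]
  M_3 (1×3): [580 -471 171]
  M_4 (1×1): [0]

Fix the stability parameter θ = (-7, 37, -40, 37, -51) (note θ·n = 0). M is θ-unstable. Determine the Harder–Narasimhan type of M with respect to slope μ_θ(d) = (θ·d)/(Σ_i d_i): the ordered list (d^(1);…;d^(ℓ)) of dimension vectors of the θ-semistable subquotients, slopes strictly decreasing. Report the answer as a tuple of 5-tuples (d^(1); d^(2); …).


Interval decomposition of M: I[1,2], I[1,4], I[2,2]^2, I[3,3]^2, I[5,5].
HN type (ℓ=5): μ^(1)=37; μ^(2)=-3/2; μ^(3)=-7; μ^(4)=-40; μ^(5)=-51

((0, 3, 0, 1, 0); (0, 1, 1, 0, 0); (2, 0, 0, 0, 0); (0, 0, 2, 0, 0); (0, 0, 0, 0, 1))


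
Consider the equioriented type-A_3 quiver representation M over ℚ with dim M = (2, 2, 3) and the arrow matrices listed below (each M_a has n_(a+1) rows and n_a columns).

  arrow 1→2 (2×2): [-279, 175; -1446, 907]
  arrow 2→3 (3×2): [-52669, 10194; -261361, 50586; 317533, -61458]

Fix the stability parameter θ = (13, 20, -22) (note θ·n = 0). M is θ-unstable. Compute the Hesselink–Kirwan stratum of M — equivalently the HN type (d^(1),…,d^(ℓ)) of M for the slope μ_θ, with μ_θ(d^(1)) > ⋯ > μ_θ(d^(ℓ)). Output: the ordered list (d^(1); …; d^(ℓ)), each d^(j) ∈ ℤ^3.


Interval decomposition of M: I[1,2], I[1,3], I[3,3]^2.
HN type (ℓ=4): μ^(1)=20; μ^(2)=13; μ^(3)=11/3; μ^(4)=-22

((0, 1, 0); (1, 0, 0); (1, 1, 1); (0, 0, 2))


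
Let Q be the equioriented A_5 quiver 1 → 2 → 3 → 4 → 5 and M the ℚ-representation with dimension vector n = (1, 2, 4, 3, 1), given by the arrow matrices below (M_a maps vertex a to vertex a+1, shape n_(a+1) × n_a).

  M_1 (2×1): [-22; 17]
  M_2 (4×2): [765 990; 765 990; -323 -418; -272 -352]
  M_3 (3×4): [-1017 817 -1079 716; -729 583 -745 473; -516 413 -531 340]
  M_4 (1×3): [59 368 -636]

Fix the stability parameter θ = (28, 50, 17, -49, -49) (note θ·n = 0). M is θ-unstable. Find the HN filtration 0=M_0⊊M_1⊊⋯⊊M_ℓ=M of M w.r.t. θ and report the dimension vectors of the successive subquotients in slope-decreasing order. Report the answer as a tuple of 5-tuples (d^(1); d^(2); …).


Interval decomposition of M: I[1,2], I[2,5], I[3,3], I[3,4]^2.
HN type (ℓ=5): μ^(1)=50; μ^(2)=28; μ^(3)=17; μ^(4)=-31/4; μ^(5)=-16

((0, 1, 0, 0, 0); (1, 0, 0, 0, 0); (0, 0, 1, 0, 0); (0, 1, 1, 1, 1); (0, 0, 2, 2, 0))


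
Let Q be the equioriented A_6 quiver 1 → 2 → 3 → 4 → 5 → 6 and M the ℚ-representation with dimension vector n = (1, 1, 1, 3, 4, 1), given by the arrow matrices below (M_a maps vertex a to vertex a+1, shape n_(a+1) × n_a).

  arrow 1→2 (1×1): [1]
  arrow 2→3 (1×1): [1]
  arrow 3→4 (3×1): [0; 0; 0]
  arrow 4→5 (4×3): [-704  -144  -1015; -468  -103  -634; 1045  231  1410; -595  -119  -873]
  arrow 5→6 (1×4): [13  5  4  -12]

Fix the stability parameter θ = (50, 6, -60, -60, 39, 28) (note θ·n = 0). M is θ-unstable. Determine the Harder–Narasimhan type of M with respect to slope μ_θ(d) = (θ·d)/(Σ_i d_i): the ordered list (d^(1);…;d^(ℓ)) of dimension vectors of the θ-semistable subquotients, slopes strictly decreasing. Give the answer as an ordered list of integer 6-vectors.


Barcode: M ≅ I[1,3], I[4,5]^2, I[4,6], I[5,5]. HN layers by μ_θ (4 steps, strictly decreasing):
  μ^(1)=39; μ^(2)=67/2; μ^(3)=-4/3; μ^(4)=-60

((0, 0, 0, 0, 3, 0); (0, 0, 0, 0, 1, 1); (1, 1, 1, 0, 0, 0); (0, 0, 0, 3, 0, 0))


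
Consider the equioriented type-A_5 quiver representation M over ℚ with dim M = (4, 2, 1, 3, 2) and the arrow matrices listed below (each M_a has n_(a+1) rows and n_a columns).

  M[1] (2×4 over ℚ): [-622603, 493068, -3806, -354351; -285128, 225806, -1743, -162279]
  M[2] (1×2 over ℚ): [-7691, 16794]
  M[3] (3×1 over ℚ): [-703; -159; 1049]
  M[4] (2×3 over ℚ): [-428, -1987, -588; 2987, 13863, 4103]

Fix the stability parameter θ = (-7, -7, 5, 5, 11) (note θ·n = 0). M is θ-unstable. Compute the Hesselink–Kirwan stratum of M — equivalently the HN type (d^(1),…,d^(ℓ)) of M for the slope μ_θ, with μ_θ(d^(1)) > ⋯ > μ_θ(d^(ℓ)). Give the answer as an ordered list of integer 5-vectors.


Via rank(M_{q-1}∘⋯∘M_p): M ≅ I[1,1]^2, I[1,2], I[1,5], I[4,4], I[4,5].
μ_θ-semistable layers: μ^(1)=11; μ^(2)=5; μ^(3)=-7

((0, 0, 0, 0, 2); (0, 0, 1, 3, 0); (4, 2, 0, 0, 0))


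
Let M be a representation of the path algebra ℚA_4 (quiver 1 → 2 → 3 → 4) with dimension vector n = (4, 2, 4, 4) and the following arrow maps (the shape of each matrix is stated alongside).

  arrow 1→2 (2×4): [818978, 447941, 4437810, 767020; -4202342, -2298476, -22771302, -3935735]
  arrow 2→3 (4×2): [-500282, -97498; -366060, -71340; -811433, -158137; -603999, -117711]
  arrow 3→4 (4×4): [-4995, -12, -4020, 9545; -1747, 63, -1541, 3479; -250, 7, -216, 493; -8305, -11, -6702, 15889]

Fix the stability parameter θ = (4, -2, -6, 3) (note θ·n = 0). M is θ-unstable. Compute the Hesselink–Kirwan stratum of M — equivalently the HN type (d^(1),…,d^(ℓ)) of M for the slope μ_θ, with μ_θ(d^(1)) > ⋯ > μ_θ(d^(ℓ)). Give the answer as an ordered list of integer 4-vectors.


Barcode: M ≅ I[1,1]^2, I[1,2], I[1,4], I[3,4]^3. HN layers by μ_θ (5 steps, strictly decreasing):
  μ^(1)=4; μ^(2)=3; μ^(3)=1; μ^(4)=-4/3; μ^(5)=-6

((2, 0, 0, 0); (0, 0, 0, 4); (1, 1, 0, 0); (1, 1, 1, 0); (0, 0, 3, 0))


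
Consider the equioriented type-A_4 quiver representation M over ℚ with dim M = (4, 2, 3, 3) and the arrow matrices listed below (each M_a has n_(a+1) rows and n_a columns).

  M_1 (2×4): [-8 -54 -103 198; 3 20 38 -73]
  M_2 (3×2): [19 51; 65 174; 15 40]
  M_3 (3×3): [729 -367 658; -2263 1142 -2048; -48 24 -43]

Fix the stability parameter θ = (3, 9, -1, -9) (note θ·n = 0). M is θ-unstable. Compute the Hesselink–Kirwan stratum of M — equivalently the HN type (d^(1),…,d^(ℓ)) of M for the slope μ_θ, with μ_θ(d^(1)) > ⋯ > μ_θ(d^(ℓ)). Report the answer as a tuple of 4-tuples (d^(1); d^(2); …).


Interval decomposition of M: I[1,1]^2, I[1,4]^2, I[3,4].
HN type (ℓ=3): μ^(1)=3; μ^(2)=1/2; μ^(3)=-5

((2, 0, 0, 0); (2, 2, 2, 2); (0, 0, 1, 1))


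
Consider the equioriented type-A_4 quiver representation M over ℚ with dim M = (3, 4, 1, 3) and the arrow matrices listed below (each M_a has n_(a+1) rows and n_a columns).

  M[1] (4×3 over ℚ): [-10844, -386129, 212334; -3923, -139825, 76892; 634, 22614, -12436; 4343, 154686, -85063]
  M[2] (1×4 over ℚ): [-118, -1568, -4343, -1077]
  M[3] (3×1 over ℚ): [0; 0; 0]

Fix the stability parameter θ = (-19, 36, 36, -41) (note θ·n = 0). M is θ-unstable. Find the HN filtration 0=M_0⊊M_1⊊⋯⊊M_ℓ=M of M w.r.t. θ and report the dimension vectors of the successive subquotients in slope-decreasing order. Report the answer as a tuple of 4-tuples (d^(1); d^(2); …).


Interval decomposition of M: I[1,2]^2, I[1,3], I[2,2], I[4,4]^3.
HN type (ℓ=3): μ^(1)=36; μ^(2)=-19; μ^(3)=-41

((0, 4, 1, 0); (3, 0, 0, 0); (0, 0, 0, 3))


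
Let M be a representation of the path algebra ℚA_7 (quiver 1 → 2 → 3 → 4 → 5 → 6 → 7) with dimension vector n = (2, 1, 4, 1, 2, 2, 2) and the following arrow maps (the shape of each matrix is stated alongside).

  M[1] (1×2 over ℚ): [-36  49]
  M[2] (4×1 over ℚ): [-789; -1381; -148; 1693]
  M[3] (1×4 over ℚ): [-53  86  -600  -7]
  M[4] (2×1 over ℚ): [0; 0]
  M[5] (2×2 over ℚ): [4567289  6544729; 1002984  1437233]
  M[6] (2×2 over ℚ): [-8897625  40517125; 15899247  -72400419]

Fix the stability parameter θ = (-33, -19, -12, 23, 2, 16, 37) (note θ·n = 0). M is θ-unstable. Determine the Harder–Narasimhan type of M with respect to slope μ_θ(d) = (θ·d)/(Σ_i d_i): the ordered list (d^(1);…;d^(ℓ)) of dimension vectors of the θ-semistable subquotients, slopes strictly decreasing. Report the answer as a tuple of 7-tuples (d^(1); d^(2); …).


Via rank(M_{q-1}∘⋯∘M_p): M ≅ I[1,1], I[1,3], I[3,3]^2, I[3,4], I[5,6], I[5,7], I[7,7].
μ_θ-semistable layers: μ^(1)=37; μ^(2)=23; μ^(3)=16; μ^(4)=2; μ^(5)=-12; μ^(6)=-19; μ^(7)=-33

((0, 0, 0, 0, 0, 0, 2); (0, 0, 0, 1, 0, 0, 0); (0, 0, 0, 0, 0, 2, 0); (0, 0, 0, 0, 2, 0, 0); (0, 0, 4, 0, 0, 0, 0); (0, 1, 0, 0, 0, 0, 0); (2, 0, 0, 0, 0, 0, 0))


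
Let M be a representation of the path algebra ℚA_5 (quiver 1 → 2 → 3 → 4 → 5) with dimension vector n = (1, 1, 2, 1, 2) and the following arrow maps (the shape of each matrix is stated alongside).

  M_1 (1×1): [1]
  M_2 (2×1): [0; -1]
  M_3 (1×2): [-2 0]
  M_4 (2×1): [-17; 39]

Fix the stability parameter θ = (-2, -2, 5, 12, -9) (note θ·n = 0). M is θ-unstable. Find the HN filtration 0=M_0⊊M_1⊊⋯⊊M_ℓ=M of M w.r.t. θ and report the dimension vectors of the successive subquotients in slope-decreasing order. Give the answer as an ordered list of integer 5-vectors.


Interval decomposition of M: I[1,3], I[3,5], I[5,5].
HN type (ℓ=4): μ^(1)=5; μ^(2)=8/3; μ^(3)=-2; μ^(4)=-9

((0, 0, 1, 0, 0); (0, 0, 1, 1, 1); (1, 1, 0, 0, 0); (0, 0, 0, 0, 1))


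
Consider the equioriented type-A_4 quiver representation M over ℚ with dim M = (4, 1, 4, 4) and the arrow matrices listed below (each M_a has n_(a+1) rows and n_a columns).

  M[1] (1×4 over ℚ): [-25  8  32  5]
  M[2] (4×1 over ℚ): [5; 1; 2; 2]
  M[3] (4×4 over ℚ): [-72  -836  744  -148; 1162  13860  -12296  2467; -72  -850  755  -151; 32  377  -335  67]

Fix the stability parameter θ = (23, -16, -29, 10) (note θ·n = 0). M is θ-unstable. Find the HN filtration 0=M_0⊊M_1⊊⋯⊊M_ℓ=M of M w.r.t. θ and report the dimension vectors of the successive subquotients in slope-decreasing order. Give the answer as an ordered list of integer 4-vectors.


Interval decomposition of M: I[1,1]^3, I[1,4], I[3,3], I[3,4]^2, I[4,4].
HN type (ℓ=4): μ^(1)=23; μ^(2)=10; μ^(3)=-22/3; μ^(4)=-29

((3, 0, 0, 0); (0, 0, 0, 4); (1, 1, 1, 0); (0, 0, 3, 0))


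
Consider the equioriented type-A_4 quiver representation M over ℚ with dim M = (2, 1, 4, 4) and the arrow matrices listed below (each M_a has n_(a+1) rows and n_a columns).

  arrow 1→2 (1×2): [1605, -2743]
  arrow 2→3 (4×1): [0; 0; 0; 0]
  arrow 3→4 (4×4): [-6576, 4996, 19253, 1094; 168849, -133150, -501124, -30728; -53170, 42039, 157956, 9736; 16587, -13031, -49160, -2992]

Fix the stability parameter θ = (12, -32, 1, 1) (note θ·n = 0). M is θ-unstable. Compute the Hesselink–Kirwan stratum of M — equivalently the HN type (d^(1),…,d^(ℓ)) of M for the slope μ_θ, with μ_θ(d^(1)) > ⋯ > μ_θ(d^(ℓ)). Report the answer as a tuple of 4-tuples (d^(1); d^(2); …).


Interval decomposition of M: I[1,1], I[1,2], I[3,3], I[3,4]^3, I[4,4].
HN type (ℓ=3): μ^(1)=12; μ^(2)=1; μ^(3)=-10

((1, 0, 0, 0); (0, 0, 4, 4); (1, 1, 0, 0))


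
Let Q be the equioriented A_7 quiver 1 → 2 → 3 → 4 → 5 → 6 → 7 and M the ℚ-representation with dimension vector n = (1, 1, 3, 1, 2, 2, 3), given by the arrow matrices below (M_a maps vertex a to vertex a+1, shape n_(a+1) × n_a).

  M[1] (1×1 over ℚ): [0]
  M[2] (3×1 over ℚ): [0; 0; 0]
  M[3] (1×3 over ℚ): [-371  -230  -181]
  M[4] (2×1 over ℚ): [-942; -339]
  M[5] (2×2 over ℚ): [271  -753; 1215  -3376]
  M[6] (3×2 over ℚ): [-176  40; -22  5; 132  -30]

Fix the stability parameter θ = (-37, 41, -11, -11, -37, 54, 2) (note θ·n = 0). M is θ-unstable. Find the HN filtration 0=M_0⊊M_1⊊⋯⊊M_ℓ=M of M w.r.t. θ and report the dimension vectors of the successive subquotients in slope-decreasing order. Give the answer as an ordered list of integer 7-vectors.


Barcode: M ≅ I[1,1], I[2,2], I[3,3]^2, I[3,6], I[5,7], I[7,7]^2. HN layers by μ_θ (7 steps, strictly decreasing):
  μ^(1)=54; μ^(2)=41; μ^(3)=28; μ^(4)=2; μ^(5)=-11; μ^(6)=-59/3; μ^(7)=-37

((0, 0, 0, 0, 0, 1, 0); (0, 1, 0, 0, 0, 0, 0); (0, 0, 0, 0, 0, 1, 1); (0, 0, 0, 0, 0, 0, 2); (0, 0, 2, 0, 0, 0, 0); (0, 0, 1, 1, 1, 0, 0); (1, 0, 0, 0, 1, 0, 0))


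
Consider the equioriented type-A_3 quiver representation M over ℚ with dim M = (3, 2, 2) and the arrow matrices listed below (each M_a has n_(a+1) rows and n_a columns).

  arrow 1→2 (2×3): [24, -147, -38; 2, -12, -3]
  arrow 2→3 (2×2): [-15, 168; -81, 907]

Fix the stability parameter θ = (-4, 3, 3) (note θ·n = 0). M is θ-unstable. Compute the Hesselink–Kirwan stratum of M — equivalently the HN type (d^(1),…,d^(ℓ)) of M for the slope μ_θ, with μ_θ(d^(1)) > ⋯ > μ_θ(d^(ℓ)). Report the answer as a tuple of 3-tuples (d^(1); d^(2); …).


Via rank(M_{q-1}∘⋯∘M_p): M ≅ I[1,1], I[1,3]^2.
μ_θ-semistable layers: μ^(1)=3; μ^(2)=-4

((0, 2, 2); (3, 0, 0))


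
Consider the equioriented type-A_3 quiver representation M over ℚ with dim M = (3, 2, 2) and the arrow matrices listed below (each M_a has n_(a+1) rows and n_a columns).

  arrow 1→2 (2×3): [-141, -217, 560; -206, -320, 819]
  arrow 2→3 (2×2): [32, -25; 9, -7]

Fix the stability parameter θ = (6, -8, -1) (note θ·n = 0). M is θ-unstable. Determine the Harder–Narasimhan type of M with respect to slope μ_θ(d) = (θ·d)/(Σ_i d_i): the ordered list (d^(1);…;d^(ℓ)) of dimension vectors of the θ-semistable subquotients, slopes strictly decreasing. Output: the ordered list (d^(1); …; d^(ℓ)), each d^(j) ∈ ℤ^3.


Interval decomposition of M: I[1,1], I[1,3]^2.
HN type (ℓ=2): μ^(1)=6; μ^(2)=-1

((1, 0, 0); (2, 2, 2))


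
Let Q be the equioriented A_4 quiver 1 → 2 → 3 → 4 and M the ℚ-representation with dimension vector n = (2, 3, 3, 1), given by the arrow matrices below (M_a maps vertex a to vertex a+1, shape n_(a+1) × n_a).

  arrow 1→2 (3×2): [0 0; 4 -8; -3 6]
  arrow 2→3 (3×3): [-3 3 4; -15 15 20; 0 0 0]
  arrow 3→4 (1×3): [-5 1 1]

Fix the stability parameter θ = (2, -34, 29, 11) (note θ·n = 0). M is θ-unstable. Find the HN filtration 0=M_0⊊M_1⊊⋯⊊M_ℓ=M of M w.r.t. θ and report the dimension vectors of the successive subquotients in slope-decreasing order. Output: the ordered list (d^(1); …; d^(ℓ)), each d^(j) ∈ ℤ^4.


Interval decomposition of M: I[1,1], I[1,2], I[2,2], I[2,3], I[3,3], I[3,4].
HN type (ℓ=5): μ^(1)=29; μ^(2)=20; μ^(3)=2; μ^(4)=-16; μ^(5)=-34

((0, 0, 2, 0); (0, 0, 1, 1); (1, 0, 0, 0); (1, 1, 0, 0); (0, 2, 0, 0))


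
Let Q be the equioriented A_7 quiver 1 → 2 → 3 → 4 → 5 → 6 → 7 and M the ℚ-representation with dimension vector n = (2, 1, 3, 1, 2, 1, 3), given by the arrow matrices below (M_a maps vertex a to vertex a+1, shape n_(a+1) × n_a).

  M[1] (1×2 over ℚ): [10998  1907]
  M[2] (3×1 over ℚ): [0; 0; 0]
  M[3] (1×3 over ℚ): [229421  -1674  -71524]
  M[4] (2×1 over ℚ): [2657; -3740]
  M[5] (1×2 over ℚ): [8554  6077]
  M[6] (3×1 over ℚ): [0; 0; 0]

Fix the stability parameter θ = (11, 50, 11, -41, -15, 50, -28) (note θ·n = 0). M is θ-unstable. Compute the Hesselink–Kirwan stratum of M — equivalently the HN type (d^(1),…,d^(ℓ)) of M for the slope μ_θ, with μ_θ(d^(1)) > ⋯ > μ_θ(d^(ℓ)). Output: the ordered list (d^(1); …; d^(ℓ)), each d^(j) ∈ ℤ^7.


Interval decomposition of M: I[1,1], I[1,2], I[3,3]^2, I[3,6], I[5,5], I[7,7]^3.
HN type (ℓ=4): μ^(1)=50; μ^(2)=11; μ^(3)=-15; μ^(4)=-28

((0, 1, 0, 0, 0, 1, 0); (2, 0, 2, 0, 0, 0, 0); (0, 0, 1, 1, 2, 0, 0); (0, 0, 0, 0, 0, 0, 3))


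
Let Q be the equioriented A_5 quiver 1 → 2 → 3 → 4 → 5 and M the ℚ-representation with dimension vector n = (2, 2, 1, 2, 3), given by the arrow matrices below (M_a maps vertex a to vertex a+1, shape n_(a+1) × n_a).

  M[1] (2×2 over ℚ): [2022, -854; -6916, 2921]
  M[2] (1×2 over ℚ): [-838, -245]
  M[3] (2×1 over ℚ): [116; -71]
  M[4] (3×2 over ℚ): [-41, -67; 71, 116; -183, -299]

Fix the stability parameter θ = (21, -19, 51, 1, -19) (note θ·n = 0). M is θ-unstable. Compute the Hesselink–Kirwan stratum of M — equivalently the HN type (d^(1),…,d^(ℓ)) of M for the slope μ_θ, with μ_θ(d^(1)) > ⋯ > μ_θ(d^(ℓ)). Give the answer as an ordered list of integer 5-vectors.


Barcode: M ≅ I[1,2], I[1,5], I[4,5], I[5,5]. HN layers by μ_θ (4 steps, strictly decreasing):
  μ^(1)=11; μ^(2)=1; μ^(3)=-9; μ^(4)=-19

((0, 0, 1, 1, 1); (2, 2, 0, 0, 0); (0, 0, 0, 1, 1); (0, 0, 0, 0, 1))


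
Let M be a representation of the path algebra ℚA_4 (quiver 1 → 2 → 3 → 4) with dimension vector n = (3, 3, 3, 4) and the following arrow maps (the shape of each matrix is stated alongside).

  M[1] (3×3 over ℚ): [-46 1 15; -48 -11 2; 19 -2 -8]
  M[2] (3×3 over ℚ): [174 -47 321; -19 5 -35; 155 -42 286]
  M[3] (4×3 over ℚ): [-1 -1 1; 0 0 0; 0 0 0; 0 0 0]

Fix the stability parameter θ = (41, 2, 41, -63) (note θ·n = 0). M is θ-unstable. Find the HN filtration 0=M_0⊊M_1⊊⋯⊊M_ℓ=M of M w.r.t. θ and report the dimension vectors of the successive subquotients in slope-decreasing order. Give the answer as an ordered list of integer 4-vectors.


Via rank(M_{q-1}∘⋯∘M_p): M ≅ I[1,2], I[1,3]^2, I[3,4], I[4,4]^3.
μ_θ-semistable layers: μ^(1)=41; μ^(2)=43/2; μ^(3)=-11; μ^(4)=-63

((0, 0, 2, 0); (3, 3, 0, 0); (0, 0, 1, 1); (0, 0, 0, 3))
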